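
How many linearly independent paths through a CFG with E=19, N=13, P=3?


Formula: V(G) = E - N + 2P
V(G) = 19 - 13 + 2*3
V(G) = 6 + 6
V(G) = 12

12


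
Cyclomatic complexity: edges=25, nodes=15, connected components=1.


Formula: V(G) = E - N + 2P
V(G) = 25 - 15 + 2*1
V(G) = 10 + 2
V(G) = 12

12


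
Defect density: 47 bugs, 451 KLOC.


Defect density = defects / KLOC
Defect density = 47 / 451
Defect density = 0.104 defects/KLOC

0.104 defects/KLOC


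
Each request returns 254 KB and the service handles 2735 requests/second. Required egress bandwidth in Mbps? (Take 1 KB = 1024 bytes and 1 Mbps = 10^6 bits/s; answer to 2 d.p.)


Formula: Mbps = payload_bytes * RPS * 8 / 1e6
Payload per request = 254 KB = 254 * 1024 = 260096 bytes
Total bytes/sec = 260096 * 2735 = 711362560
Total bits/sec = 711362560 * 8 = 5690900480
Mbps = 5690900480 / 1e6 = 5690.9

5690.9 Mbps


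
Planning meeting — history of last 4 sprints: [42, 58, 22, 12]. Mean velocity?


Formula: Avg velocity = Total points / Number of sprints
Points: [42, 58, 22, 12]
Sum = 42 + 58 + 22 + 12 = 134
Avg velocity = 134 / 4 = 33.5 points/sprint

33.5 points/sprint


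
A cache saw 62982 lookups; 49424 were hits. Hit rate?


Formula: hit rate = hits / (hits + misses) * 100
hit rate = 49424 / (49424 + 13558) * 100
hit rate = 49424 / 62982 * 100
hit rate = 78.47%

78.47%


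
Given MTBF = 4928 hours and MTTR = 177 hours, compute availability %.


Availability = MTBF / (MTBF + MTTR)
Availability = 4928 / (4928 + 177)
Availability = 4928 / 5105
Availability = 96.5328%

96.5328%


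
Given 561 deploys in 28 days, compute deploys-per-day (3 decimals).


Formula: deployments per day = releases / days
= 561 / 28
= 20.036 deploys/day
(equivalently, 140.25 deploys/week)

20.036 deploys/day


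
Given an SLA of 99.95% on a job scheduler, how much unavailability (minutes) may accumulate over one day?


Formula: allowed downtime = period * (100 - SLA) / 100
Period (day) = 1440 minutes
Unavailability fraction = (100 - 99.95) / 100
Allowed downtime = 1440 * (100 - 99.95) / 100
Allowed downtime = 0.72 minutes

0.72 minutes


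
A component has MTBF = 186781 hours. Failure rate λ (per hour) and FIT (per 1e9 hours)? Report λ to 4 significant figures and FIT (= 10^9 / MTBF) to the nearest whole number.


Formula: λ = 1 / MTBF; FIT = λ × 1e9 = 1e9 / MTBF
λ = 1 / 186781 ≈ 5.354e-06 failures/hour
FIT = 1e9 / 186781 ≈ 5354 failures per 1e9 hours (nearest whole number)

λ = 5.354e-06 /h, FIT = 5354


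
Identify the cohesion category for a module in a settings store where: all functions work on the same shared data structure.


Reasoning: Functions share data
Type: Communicational cohesion

Communicational cohesion


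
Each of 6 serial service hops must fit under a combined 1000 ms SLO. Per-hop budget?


Formula: per_stage = total_budget / stages
per_stage = 1000 / 6
per_stage = 166.67 ms

166.67 ms


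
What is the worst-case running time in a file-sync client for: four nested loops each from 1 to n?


Reasoning: four levels of nesting
Complexity: O(n^4)

O(n^4)


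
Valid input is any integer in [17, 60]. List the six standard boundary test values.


Range: [17, 60]
Boundaries: just below min, min, min+1, max-1, max, just above max
Values: [16, 17, 18, 59, 60, 61]

[16, 17, 18, 59, 60, 61]


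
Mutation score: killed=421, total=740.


Mutation score = killed / total * 100
Mutation score = 421 / 740 * 100
Mutation score = 56.89%

56.89%


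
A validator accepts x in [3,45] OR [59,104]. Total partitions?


Valid ranges: [3,45] and [59,104]
Class 1: x < 3 — invalid
Class 2: 3 ≤ x ≤ 45 — valid
Class 3: 45 < x < 59 — invalid (gap between ranges)
Class 4: 59 ≤ x ≤ 104 — valid
Class 5: x > 104 — invalid
Total equivalence classes: 5

5 equivalence classes


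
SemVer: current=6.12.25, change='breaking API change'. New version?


Current: 6.12.25
Change category: 'breaking API change' → major bump
SemVer rule: major bump → increment MAJOR, reset MINOR and PATCH to 0
New: 7.0.0

7.0.0


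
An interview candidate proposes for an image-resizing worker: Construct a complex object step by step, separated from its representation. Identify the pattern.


This matches the Builder pattern

Builder


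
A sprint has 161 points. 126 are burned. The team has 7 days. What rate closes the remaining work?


Formula: Required rate = Remaining points / Days left
Remaining = 161 - 126 = 35 points
Required rate = 35 / 7 = 5.0 points/day

5.0 points/day


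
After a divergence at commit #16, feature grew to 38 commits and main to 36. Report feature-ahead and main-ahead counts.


Common ancestor: commit #16
feature commits after divergence: 38 - 16 = 22
main commits after divergence: 36 - 16 = 20
feature is 22 commits ahead of main
main is 20 commits ahead of feature

feature ahead: 22, main ahead: 20


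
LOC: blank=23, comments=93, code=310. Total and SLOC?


Total LOC = blank + comment + code
Total LOC = 23 + 93 + 310 = 426
SLOC (source only) = code = 310

Total LOC: 426, SLOC: 310


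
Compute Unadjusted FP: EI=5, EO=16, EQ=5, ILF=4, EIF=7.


UFP = EI*4 + EO*5 + EQ*4 + ILF*10 + EIF*7
UFP = 5*4 + 16*5 + 5*4 + 4*10 + 7*7
UFP = 20 + 80 + 20 + 40 + 49
UFP = 209

209


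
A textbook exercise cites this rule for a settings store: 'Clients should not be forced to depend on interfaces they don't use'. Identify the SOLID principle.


This describes the Interface Segregation Principle (ISP)

Interface Segregation Principle (ISP)


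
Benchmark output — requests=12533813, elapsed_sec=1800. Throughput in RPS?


Formula: throughput = requests / seconds
throughput = 12533813 / 1800
throughput = 6963.23 requests/second

6963.23 requests/second


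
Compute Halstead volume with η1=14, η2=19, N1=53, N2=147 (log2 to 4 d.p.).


Formula: V = N * log2(η), where N = N1 + N2 and η = η1 + η2
η = 14 + 19 = 33
N = 53 + 147 = 200
log2(33) ≈ 5.0444
V = 200 * 5.0444 = 1008.88

1008.88


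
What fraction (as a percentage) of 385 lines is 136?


Coverage = covered / total * 100
Coverage = 136 / 385 * 100
Coverage = 35.32%

35.32%


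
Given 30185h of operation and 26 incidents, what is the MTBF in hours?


Formula: MTBF = Total operating time / Number of failures
MTBF = 30185 / 26
MTBF = 1160.96 hours

1160.96 hours


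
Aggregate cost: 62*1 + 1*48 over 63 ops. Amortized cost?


Formula: Amortized cost = Total cost / Operations
Total cost = (62 * 1) + (1 * 48)
Total cost = 62 + 48 = 110
Amortized = 110 / 63 = 1.746

1.746


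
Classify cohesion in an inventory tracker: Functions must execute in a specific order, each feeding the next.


Reasoning: Output of one is input to next
Type: Sequential cohesion

Sequential cohesion


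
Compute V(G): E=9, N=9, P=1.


Formula: V(G) = E - N + 2P
V(G) = 9 - 9 + 2*1
V(G) = 0 + 2
V(G) = 2

2


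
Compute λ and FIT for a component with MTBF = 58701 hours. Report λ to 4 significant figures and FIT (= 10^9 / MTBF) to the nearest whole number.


Formula: λ = 1 / MTBF; FIT = λ × 1e9 = 1e9 / MTBF
λ = 1 / 58701 ≈ 1.704e-05 failures/hour
FIT = 1e9 / 58701 ≈ 17035 failures per 1e9 hours (nearest whole number)

λ = 1.704e-05 /h, FIT = 17035


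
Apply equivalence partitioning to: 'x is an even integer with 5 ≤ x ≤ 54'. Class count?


Constraint: even integers in [5, 54]
Class 1: x < 5 — out-of-range invalid
Class 2: x in [5,54] but odd — wrong type invalid
Class 3: x in [5,54] and even — valid
Class 4: x > 54 — out-of-range invalid
Total equivalence classes: 4

4 equivalence classes


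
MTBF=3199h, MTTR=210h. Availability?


Availability = MTBF / (MTBF + MTTR)
Availability = 3199 / (3199 + 210)
Availability = 3199 / 3409
Availability = 93.8398%

93.8398%


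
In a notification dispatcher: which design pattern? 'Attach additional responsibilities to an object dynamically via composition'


This matches the Decorator pattern

Decorator


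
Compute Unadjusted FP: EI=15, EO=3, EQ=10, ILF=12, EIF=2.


UFP = EI*4 + EO*5 + EQ*4 + ILF*10 + EIF*7
UFP = 15*4 + 3*5 + 10*4 + 12*10 + 2*7
UFP = 60 + 15 + 40 + 120 + 14
UFP = 249

249


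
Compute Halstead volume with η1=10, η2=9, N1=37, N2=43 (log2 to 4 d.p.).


Formula: V = N * log2(η), where N = N1 + N2 and η = η1 + η2
η = 10 + 9 = 19
N = 37 + 43 = 80
log2(19) ≈ 4.2479
V = 80 * 4.2479 = 339.83

339.83


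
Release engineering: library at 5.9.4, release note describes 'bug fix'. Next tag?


Current: 5.9.4
Change category: 'bug fix' → patch bump
SemVer rule: patch bump → increment PATCH (MAJOR and MINOR unchanged)
New: 5.9.5

5.9.5


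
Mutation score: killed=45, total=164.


Mutation score = killed / total * 100
Mutation score = 45 / 164 * 100
Mutation score = 27.44%

27.44%


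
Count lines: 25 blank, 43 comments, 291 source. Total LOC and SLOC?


Total LOC = blank + comment + code
Total LOC = 25 + 43 + 291 = 359
SLOC (source only) = code = 291

Total LOC: 359, SLOC: 291


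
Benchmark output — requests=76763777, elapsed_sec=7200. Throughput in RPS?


Formula: throughput = requests / seconds
throughput = 76763777 / 7200
throughput = 10661.64 requests/second

10661.64 requests/second


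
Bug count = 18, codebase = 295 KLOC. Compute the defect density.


Defect density = defects / KLOC
Defect density = 18 / 295
Defect density = 0.061 defects/KLOC

0.061 defects/KLOC


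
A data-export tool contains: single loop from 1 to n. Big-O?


Reasoning: one pass through n items
Complexity: O(n)

O(n)


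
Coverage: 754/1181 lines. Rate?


Coverage = covered / total * 100
Coverage = 754 / 1181 * 100
Coverage = 63.84%

63.84%


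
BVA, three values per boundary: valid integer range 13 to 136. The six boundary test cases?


Range: [13, 136]
Boundaries: just below min, min, min+1, max-1, max, just above max
Values: [12, 13, 14, 135, 136, 137]

[12, 13, 14, 135, 136, 137]


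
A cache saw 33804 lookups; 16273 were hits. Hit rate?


Formula: hit rate = hits / (hits + misses) * 100
hit rate = 16273 / (16273 + 17531) * 100
hit rate = 16273 / 33804 * 100
hit rate = 48.14%

48.14%


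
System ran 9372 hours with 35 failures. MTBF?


Formula: MTBF = Total operating time / Number of failures
MTBF = 9372 / 35
MTBF = 267.77 hours

267.77 hours


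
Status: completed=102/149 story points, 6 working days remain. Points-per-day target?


Formula: Required rate = Remaining points / Days left
Remaining = 149 - 102 = 47 points
Required rate = 47 / 6 = 7.83 points/day

7.83 points/day


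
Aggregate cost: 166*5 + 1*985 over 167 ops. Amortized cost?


Formula: Amortized cost = Total cost / Operations
Total cost = (166 * 5) + (1 * 985)
Total cost = 830 + 985 = 1815
Amortized = 1815 / 167 = 10.8683

10.8683


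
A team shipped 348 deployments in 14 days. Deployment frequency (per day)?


Formula: deployments per day = releases / days
= 348 / 14
= 24.857 deploys/day
(equivalently, 174.0 deploys/week)

24.857 deploys/day


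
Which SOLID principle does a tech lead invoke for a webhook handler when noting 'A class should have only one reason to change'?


This describes the Single Responsibility Principle (SRP)

Single Responsibility Principle (SRP)


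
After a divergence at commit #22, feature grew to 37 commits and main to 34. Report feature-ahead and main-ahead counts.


Common ancestor: commit #22
feature commits after divergence: 37 - 22 = 15
main commits after divergence: 34 - 22 = 12
feature is 15 commits ahead of main
main is 12 commits ahead of feature

feature ahead: 15, main ahead: 12


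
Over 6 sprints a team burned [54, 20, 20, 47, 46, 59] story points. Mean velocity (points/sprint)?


Formula: Avg velocity = Total points / Number of sprints
Points: [54, 20, 20, 47, 46, 59]
Sum = 54 + 20 + 20 + 47 + 46 + 59 = 246
Avg velocity = 246 / 6 = 41.0 points/sprint

41.0 points/sprint


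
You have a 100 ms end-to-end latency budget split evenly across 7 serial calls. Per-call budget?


Formula: per_stage = total_budget / stages
per_stage = 100 / 7
per_stage = 14.29 ms

14.29 ms


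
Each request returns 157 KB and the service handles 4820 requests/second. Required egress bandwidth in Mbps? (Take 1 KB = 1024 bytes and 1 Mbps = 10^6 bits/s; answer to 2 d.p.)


Formula: Mbps = payload_bytes * RPS * 8 / 1e6
Payload per request = 157 KB = 157 * 1024 = 160768 bytes
Total bytes/sec = 160768 * 4820 = 774901760
Total bits/sec = 774901760 * 8 = 6199214080
Mbps = 6199214080 / 1e6 = 6199.21

6199.21 Mbps


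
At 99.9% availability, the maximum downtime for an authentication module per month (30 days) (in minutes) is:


Formula: allowed downtime = period * (100 - SLA) / 100
Period (month (30 days)) = 43200 minutes
Unavailability fraction = (100 - 99.9) / 100
Allowed downtime = 43200 * (100 - 99.9) / 100
Allowed downtime = 43.2 minutes

43.2 minutes


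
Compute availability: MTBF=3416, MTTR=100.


Availability = MTBF / (MTBF + MTTR)
Availability = 3416 / (3416 + 100)
Availability = 3416 / 3516
Availability = 97.1559%

97.1559%


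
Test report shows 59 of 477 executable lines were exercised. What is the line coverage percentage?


Coverage = covered / total * 100
Coverage = 59 / 477 * 100
Coverage = 12.37%

12.37%


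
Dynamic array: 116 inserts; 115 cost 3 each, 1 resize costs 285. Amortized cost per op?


Formula: Amortized cost = Total cost / Operations
Total cost = (115 * 3) + (1 * 285)
Total cost = 345 + 285 = 630
Amortized = 630 / 116 = 5.431

5.431


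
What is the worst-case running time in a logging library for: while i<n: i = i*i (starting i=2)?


Reasoning: squaring drives double-exponential growth; iterations ~ log log n
Complexity: O(log log n)

O(log log n)


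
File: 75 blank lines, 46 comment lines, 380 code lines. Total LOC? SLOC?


Total LOC = blank + comment + code
Total LOC = 75 + 46 + 380 = 501
SLOC (source only) = code = 380

Total LOC: 501, SLOC: 380


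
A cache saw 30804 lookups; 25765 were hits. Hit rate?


Formula: hit rate = hits / (hits + misses) * 100
hit rate = 25765 / (25765 + 5039) * 100
hit rate = 25765 / 30804 * 100
hit rate = 83.64%

83.64%


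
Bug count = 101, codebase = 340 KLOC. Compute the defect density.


Defect density = defects / KLOC
Defect density = 101 / 340
Defect density = 0.297 defects/KLOC

0.297 defects/KLOC


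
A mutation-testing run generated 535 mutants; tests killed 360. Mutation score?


Mutation score = killed / total * 100
Mutation score = 360 / 535 * 100
Mutation score = 67.29%

67.29%


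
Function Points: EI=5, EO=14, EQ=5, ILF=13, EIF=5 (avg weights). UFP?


UFP = EI*4 + EO*5 + EQ*4 + ILF*10 + EIF*7
UFP = 5*4 + 14*5 + 5*4 + 13*10 + 5*7
UFP = 20 + 70 + 20 + 130 + 35
UFP = 275

275


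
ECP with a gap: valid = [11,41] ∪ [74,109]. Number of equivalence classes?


Valid ranges: [11,41] and [74,109]
Class 1: x < 11 — invalid
Class 2: 11 ≤ x ≤ 41 — valid
Class 3: 41 < x < 74 — invalid (gap between ranges)
Class 4: 74 ≤ x ≤ 109 — valid
Class 5: x > 109 — invalid
Total equivalence classes: 5

5 equivalence classes


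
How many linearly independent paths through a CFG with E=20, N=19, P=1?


Formula: V(G) = E - N + 2P
V(G) = 20 - 19 + 2*1
V(G) = 1 + 2
V(G) = 3

3


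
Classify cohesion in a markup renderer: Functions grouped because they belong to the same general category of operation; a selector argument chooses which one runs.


Reasoning: Grouped by category of activity, not by data or sequence
Type: Logical cohesion

Logical cohesion


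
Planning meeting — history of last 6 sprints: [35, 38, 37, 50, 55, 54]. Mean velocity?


Formula: Avg velocity = Total points / Number of sprints
Points: [35, 38, 37, 50, 55, 54]
Sum = 35 + 38 + 37 + 50 + 55 + 54 = 269
Avg velocity = 269 / 6 = 44.83 points/sprint

44.83 points/sprint


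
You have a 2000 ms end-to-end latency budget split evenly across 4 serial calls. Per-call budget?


Formula: per_stage = total_budget / stages
per_stage = 2000 / 4
per_stage = 500.0 ms

500.0 ms


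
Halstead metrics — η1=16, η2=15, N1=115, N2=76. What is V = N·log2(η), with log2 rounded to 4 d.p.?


Formula: V = N * log2(η), where N = N1 + N2 and η = η1 + η2
η = 16 + 15 = 31
N = 115 + 76 = 191
log2(31) ≈ 4.9542
V = 191 * 4.9542 = 946.25

946.25


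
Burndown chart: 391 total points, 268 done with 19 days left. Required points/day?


Formula: Required rate = Remaining points / Days left
Remaining = 391 - 268 = 123 points
Required rate = 123 / 19 = 6.47 points/day

6.47 points/day


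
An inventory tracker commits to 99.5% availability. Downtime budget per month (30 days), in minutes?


Formula: allowed downtime = period * (100 - SLA) / 100
Period (month (30 days)) = 43200 minutes
Unavailability fraction = (100 - 99.5) / 100
Allowed downtime = 43200 * (100 - 99.5) / 100
Allowed downtime = 216.0 minutes

216.0 minutes


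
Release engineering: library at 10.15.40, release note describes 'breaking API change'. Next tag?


Current: 10.15.40
Change category: 'breaking API change' → major bump
SemVer rule: major bump → increment MAJOR, reset MINOR and PATCH to 0
New: 11.0.0

11.0.0


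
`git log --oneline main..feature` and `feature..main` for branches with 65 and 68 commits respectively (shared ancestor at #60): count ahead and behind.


Common ancestor: commit #60
feature commits after divergence: 65 - 60 = 5
main commits after divergence: 68 - 60 = 8
feature is 5 commits ahead of main
main is 8 commits ahead of feature

feature ahead: 5, main ahead: 8


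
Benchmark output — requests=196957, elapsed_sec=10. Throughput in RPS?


Formula: throughput = requests / seconds
throughput = 196957 / 10
throughput = 19695.7 requests/second

19695.7 requests/second


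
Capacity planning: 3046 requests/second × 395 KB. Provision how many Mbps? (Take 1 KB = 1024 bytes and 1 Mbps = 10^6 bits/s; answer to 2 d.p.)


Formula: Mbps = payload_bytes * RPS * 8 / 1e6
Payload per request = 395 KB = 395 * 1024 = 404480 bytes
Total bytes/sec = 404480 * 3046 = 1232046080
Total bits/sec = 1232046080 * 8 = 9856368640
Mbps = 9856368640 / 1e6 = 9856.37

9856.37 Mbps


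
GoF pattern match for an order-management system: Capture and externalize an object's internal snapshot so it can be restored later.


This matches the Memento pattern

Memento


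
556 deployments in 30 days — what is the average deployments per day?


Formula: deployments per day = releases / days
= 556 / 30
= 18.533 deploys/day
(equivalently, 129.73 deploys/week)

18.533 deploys/day


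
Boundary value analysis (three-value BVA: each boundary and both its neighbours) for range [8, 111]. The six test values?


Range: [8, 111]
Boundaries: just below min, min, min+1, max-1, max, just above max
Values: [7, 8, 9, 110, 111, 112]

[7, 8, 9, 110, 111, 112]


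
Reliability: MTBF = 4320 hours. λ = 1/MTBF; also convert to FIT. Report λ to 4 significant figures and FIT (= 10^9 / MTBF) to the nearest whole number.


Formula: λ = 1 / MTBF; FIT = λ × 1e9 = 1e9 / MTBF
λ = 1 / 4320 ≈ 2.315e-04 failures/hour
FIT = 1e9 / 4320 ≈ 231481 failures per 1e9 hours (nearest whole number)

λ = 2.315e-04 /h, FIT = 231481


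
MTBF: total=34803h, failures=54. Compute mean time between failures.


Formula: MTBF = Total operating time / Number of failures
MTBF = 34803 / 54
MTBF = 644.5 hours

644.5 hours


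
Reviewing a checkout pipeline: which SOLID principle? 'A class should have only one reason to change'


This describes the Single Responsibility Principle (SRP)

Single Responsibility Principle (SRP)


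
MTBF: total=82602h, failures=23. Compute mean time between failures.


Formula: MTBF = Total operating time / Number of failures
MTBF = 82602 / 23
MTBF = 3591.39 hours

3591.39 hours


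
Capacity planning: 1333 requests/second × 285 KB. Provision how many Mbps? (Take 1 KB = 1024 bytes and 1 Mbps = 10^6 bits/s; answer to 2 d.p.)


Formula: Mbps = payload_bytes * RPS * 8 / 1e6
Payload per request = 285 KB = 285 * 1024 = 291840 bytes
Total bytes/sec = 291840 * 1333 = 389022720
Total bits/sec = 389022720 * 8 = 3112181760
Mbps = 3112181760 / 1e6 = 3112.18

3112.18 Mbps


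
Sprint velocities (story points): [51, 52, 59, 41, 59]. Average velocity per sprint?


Formula: Avg velocity = Total points / Number of sprints
Points: [51, 52, 59, 41, 59]
Sum = 51 + 52 + 59 + 41 + 59 = 262
Avg velocity = 262 / 5 = 52.4 points/sprint

52.4 points/sprint


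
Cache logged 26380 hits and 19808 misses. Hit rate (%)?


Formula: hit rate = hits / (hits + misses) * 100
hit rate = 26380 / (26380 + 19808) * 100
hit rate = 26380 / 46188 * 100
hit rate = 57.11%

57.11%


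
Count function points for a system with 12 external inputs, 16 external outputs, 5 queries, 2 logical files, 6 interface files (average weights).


UFP = EI*4 + EO*5 + EQ*4 + ILF*10 + EIF*7
UFP = 12*4 + 16*5 + 5*4 + 2*10 + 6*7
UFP = 48 + 80 + 20 + 20 + 42
UFP = 210

210


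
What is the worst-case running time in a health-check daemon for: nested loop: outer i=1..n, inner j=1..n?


Reasoning: n iterations times n iterations
Complexity: O(n^2)

O(n^2)


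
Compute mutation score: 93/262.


Mutation score = killed / total * 100
Mutation score = 93 / 262 * 100
Mutation score = 35.5%

35.5%


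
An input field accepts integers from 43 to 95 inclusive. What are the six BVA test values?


Range: [43, 95]
Boundaries: just below min, min, min+1, max-1, max, just above max
Values: [42, 43, 44, 94, 95, 96]

[42, 43, 44, 94, 95, 96]


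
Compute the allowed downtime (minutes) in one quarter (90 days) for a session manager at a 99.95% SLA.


Formula: allowed downtime = period * (100 - SLA) / 100
Period (quarter (90 days)) = 129600 minutes
Unavailability fraction = (100 - 99.95) / 100
Allowed downtime = 129600 * (100 - 99.95) / 100
Allowed downtime = 64.8 minutes

64.8 minutes


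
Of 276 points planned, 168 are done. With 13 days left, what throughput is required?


Formula: Required rate = Remaining points / Days left
Remaining = 276 - 168 = 108 points
Required rate = 108 / 13 = 8.31 points/day

8.31 points/day


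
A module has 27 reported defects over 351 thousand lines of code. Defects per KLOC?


Defect density = defects / KLOC
Defect density = 27 / 351
Defect density = 0.077 defects/KLOC

0.077 defects/KLOC


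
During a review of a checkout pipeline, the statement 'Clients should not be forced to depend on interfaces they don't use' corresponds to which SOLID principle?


This describes the Interface Segregation Principle (ISP)

Interface Segregation Principle (ISP)


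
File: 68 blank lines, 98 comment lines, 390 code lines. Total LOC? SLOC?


Total LOC = blank + comment + code
Total LOC = 68 + 98 + 390 = 556
SLOC (source only) = code = 390

Total LOC: 556, SLOC: 390


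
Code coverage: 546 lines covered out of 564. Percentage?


Coverage = covered / total * 100
Coverage = 546 / 564 * 100
Coverage = 96.81%

96.81%


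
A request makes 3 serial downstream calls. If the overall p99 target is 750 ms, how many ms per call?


Formula: per_stage = total_budget / stages
per_stage = 750 / 3
per_stage = 250.0 ms

250.0 ms


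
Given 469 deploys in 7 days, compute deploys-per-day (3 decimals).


Formula: deployments per day = releases / days
= 469 / 7
= 67.0 deploys/day
(equivalently, 469.0 deploys/week)

67.0 deploys/day


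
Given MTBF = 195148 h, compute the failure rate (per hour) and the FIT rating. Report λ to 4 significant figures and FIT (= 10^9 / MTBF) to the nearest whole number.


Formula: λ = 1 / MTBF; FIT = λ × 1e9 = 1e9 / MTBF
λ = 1 / 195148 ≈ 5.124e-06 failures/hour
FIT = 1e9 / 195148 ≈ 5124 failures per 1e9 hours (nearest whole number)

λ = 5.124e-06 /h, FIT = 5124


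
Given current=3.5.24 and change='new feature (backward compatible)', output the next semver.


Current: 3.5.24
Change category: 'new feature (backward compatible)' → minor bump
SemVer rule: minor bump → increment MINOR, reset PATCH to 0 (MAJOR unchanged)
New: 3.6.0

3.6.0


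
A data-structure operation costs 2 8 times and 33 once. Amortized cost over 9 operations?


Formula: Amortized cost = Total cost / Operations
Total cost = (8 * 2) + (1 * 33)
Total cost = 16 + 33 = 49
Amortized = 49 / 9 = 5.4444

5.4444


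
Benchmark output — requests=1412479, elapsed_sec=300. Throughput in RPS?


Formula: throughput = requests / seconds
throughput = 1412479 / 300
throughput = 4708.26 requests/second

4708.26 requests/second


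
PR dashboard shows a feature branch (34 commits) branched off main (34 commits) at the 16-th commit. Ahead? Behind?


Common ancestor: commit #16
feature commits after divergence: 34 - 16 = 18
main commits after divergence: 34 - 16 = 18
feature is 18 commits ahead of main
main is 18 commits ahead of feature

feature ahead: 18, main ahead: 18


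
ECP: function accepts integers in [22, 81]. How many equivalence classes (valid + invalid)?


Valid range: [22, 81]
Class 1: x < 22 — invalid
Class 2: 22 ≤ x ≤ 81 — valid
Class 3: x > 81 — invalid
Total equivalence classes: 3

3 equivalence classes


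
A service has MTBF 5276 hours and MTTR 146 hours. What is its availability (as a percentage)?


Availability = MTBF / (MTBF + MTTR)
Availability = 5276 / (5276 + 146)
Availability = 5276 / 5422
Availability = 97.3073%

97.3073%


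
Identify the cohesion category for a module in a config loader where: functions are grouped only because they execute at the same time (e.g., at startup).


Reasoning: Related by timing only
Type: Temporal cohesion

Temporal cohesion


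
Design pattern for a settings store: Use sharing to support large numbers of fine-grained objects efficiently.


This matches the Flyweight pattern

Flyweight


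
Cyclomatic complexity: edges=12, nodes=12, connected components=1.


Formula: V(G) = E - N + 2P
V(G) = 12 - 12 + 2*1
V(G) = 0 + 2
V(G) = 2

2


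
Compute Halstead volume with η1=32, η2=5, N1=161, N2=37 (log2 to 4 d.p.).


Formula: V = N * log2(η), where N = N1 + N2 and η = η1 + η2
η = 32 + 5 = 37
N = 161 + 37 = 198
log2(37) ≈ 5.2095
V = 198 * 5.2095 = 1031.48

1031.48


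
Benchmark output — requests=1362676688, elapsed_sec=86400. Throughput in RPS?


Formula: throughput = requests / seconds
throughput = 1362676688 / 86400
throughput = 15771.72 requests/second

15771.72 requests/second


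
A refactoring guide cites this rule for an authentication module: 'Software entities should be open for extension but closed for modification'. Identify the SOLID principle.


This describes the Open/Closed Principle (OCP)

Open/Closed Principle (OCP)


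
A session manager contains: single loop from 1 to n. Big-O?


Reasoning: one pass through n items
Complexity: O(n)

O(n)


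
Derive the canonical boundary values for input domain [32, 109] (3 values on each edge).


Range: [32, 109]
Boundaries: just below min, min, min+1, max-1, max, just above max
Values: [31, 32, 33, 108, 109, 110]

[31, 32, 33, 108, 109, 110]


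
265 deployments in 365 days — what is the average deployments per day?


Formula: deployments per day = releases / days
= 265 / 365
= 0.726 deploys/day
(equivalently, 5.08 deploys/week)

0.726 deploys/day


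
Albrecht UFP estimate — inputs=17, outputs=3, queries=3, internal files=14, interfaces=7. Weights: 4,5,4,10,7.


UFP = EI*4 + EO*5 + EQ*4 + ILF*10 + EIF*7
UFP = 17*4 + 3*5 + 3*4 + 14*10 + 7*7
UFP = 68 + 15 + 12 + 140 + 49
UFP = 284

284


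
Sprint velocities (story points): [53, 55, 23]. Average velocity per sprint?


Formula: Avg velocity = Total points / Number of sprints
Points: [53, 55, 23]
Sum = 53 + 55 + 23 = 131
Avg velocity = 131 / 3 = 43.67 points/sprint

43.67 points/sprint


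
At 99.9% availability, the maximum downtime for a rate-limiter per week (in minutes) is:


Formula: allowed downtime = period * (100 - SLA) / 100
Period (week) = 10080 minutes
Unavailability fraction = (100 - 99.9) / 100
Allowed downtime = 10080 * (100 - 99.9) / 100
Allowed downtime = 10.08 minutes

10.08 minutes


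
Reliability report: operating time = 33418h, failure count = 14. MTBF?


Formula: MTBF = Total operating time / Number of failures
MTBF = 33418 / 14
MTBF = 2387.0 hours

2387.0 hours


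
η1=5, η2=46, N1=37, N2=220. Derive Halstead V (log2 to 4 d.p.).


Formula: V = N * log2(η), where N = N1 + N2 and η = η1 + η2
η = 5 + 46 = 51
N = 37 + 220 = 257
log2(51) ≈ 5.6724
V = 257 * 5.6724 = 1457.81

1457.81


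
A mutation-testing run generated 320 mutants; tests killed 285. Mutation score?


Mutation score = killed / total * 100
Mutation score = 285 / 320 * 100
Mutation score = 89.06%

89.06%


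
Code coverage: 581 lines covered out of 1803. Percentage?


Coverage = covered / total * 100
Coverage = 581 / 1803 * 100
Coverage = 32.22%

32.22%


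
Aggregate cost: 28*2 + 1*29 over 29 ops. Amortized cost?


Formula: Amortized cost = Total cost / Operations
Total cost = (28 * 2) + (1 * 29)
Total cost = 56 + 29 = 85
Amortized = 85 / 29 = 2.931

2.931


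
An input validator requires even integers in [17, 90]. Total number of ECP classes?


Constraint: even integers in [17, 90]
Class 1: x < 17 — out-of-range invalid
Class 2: x in [17,90] but odd — wrong type invalid
Class 3: x in [17,90] and even — valid
Class 4: x > 90 — out-of-range invalid
Total equivalence classes: 4

4 equivalence classes


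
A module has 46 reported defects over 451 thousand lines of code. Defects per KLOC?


Defect density = defects / KLOC
Defect density = 46 / 451
Defect density = 0.102 defects/KLOC

0.102 defects/KLOC


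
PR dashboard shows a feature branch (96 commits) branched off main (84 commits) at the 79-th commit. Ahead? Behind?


Common ancestor: commit #79
feature commits after divergence: 96 - 79 = 17
main commits after divergence: 84 - 79 = 5
feature is 17 commits ahead of main
main is 5 commits ahead of feature

feature ahead: 17, main ahead: 5


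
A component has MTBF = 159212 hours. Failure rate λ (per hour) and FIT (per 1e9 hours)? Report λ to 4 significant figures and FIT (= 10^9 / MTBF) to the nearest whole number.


Formula: λ = 1 / MTBF; FIT = λ × 1e9 = 1e9 / MTBF
λ = 1 / 159212 ≈ 6.281e-06 failures/hour
FIT = 1e9 / 159212 ≈ 6281 failures per 1e9 hours (nearest whole number)

λ = 6.281e-06 /h, FIT = 6281


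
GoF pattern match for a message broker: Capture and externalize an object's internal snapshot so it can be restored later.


This matches the Memento pattern

Memento


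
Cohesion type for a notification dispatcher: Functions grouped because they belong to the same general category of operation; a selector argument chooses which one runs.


Reasoning: Grouped by category of activity, not by data or sequence
Type: Logical cohesion

Logical cohesion


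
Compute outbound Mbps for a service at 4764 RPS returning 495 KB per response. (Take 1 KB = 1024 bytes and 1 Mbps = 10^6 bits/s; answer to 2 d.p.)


Formula: Mbps = payload_bytes * RPS * 8 / 1e6
Payload per request = 495 KB = 495 * 1024 = 506880 bytes
Total bytes/sec = 506880 * 4764 = 2414776320
Total bits/sec = 2414776320 * 8 = 19318210560
Mbps = 19318210560 / 1e6 = 19318.21

19318.21 Mbps


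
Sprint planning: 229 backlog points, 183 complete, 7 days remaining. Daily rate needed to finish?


Formula: Required rate = Remaining points / Days left
Remaining = 229 - 183 = 46 points
Required rate = 46 / 7 = 6.57 points/day

6.57 points/day


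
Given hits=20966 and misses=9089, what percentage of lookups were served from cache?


Formula: hit rate = hits / (hits + misses) * 100
hit rate = 20966 / (20966 + 9089) * 100
hit rate = 20966 / 30055 * 100
hit rate = 69.76%

69.76%


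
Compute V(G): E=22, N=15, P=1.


Formula: V(G) = E - N + 2P
V(G) = 22 - 15 + 2*1
V(G) = 7 + 2
V(G) = 9

9


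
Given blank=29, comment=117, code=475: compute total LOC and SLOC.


Total LOC = blank + comment + code
Total LOC = 29 + 117 + 475 = 621
SLOC (source only) = code = 475

Total LOC: 621, SLOC: 475


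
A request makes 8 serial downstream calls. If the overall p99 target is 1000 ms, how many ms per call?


Formula: per_stage = total_budget / stages
per_stage = 1000 / 8
per_stage = 125.0 ms

125.0 ms


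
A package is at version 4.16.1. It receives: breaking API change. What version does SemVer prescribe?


Current: 4.16.1
Change category: 'breaking API change' → major bump
SemVer rule: major bump → increment MAJOR, reset MINOR and PATCH to 0
New: 5.0.0

5.0.0


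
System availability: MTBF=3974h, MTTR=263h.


Availability = MTBF / (MTBF + MTTR)
Availability = 3974 / (3974 + 263)
Availability = 3974 / 4237
Availability = 93.7928%

93.7928%


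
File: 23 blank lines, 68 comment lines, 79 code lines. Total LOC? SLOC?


Total LOC = blank + comment + code
Total LOC = 23 + 68 + 79 = 170
SLOC (source only) = code = 79

Total LOC: 170, SLOC: 79


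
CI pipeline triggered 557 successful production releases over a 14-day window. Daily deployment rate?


Formula: deployments per day = releases / days
= 557 / 14
= 39.786 deploys/day
(equivalently, 278.5 deploys/week)

39.786 deploys/day


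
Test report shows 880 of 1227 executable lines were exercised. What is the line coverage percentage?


Coverage = covered / total * 100
Coverage = 880 / 1227 * 100
Coverage = 71.72%

71.72%


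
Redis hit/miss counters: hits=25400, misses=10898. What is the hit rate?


Formula: hit rate = hits / (hits + misses) * 100
hit rate = 25400 / (25400 + 10898) * 100
hit rate = 25400 / 36298 * 100
hit rate = 69.98%

69.98%


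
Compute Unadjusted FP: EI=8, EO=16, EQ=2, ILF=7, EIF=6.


UFP = EI*4 + EO*5 + EQ*4 + ILF*10 + EIF*7
UFP = 8*4 + 16*5 + 2*4 + 7*10 + 6*7
UFP = 32 + 80 + 8 + 70 + 42
UFP = 232

232


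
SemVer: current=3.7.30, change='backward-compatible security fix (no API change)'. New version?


Current: 3.7.30
Change category: 'backward-compatible security fix (no API change)' → patch bump
SemVer rule: patch bump → increment PATCH (MAJOR and MINOR unchanged)
New: 3.7.31

3.7.31


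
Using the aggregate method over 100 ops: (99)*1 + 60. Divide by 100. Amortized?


Formula: Amortized cost = Total cost / Operations
Total cost = (99 * 1) + (1 * 60)
Total cost = 99 + 60 = 159
Amortized = 159 / 100 = 1.59

1.59


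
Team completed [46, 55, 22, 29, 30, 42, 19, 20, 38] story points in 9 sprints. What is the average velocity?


Formula: Avg velocity = Total points / Number of sprints
Points: [46, 55, 22, 29, 30, 42, 19, 20, 38]
Sum = 46 + 55 + 22 + 29 + 30 + 42 + 19 + 20 + 38 = 301
Avg velocity = 301 / 9 = 33.44 points/sprint

33.44 points/sprint


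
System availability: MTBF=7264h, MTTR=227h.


Availability = MTBF / (MTBF + MTTR)
Availability = 7264 / (7264 + 227)
Availability = 7264 / 7491
Availability = 96.9697%

96.9697%


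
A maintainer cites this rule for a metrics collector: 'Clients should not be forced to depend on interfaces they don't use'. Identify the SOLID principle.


This describes the Interface Segregation Principle (ISP)

Interface Segregation Principle (ISP)


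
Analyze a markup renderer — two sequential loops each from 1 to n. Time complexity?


Reasoning: sequential dominates: O(n) + O(n) = O(n)
Complexity: O(n)

O(n)


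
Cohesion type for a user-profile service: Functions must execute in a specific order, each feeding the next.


Reasoning: Output of one is input to next
Type: Sequential cohesion

Sequential cohesion


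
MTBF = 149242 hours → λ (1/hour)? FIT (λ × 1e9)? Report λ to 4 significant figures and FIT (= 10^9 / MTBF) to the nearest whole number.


Formula: λ = 1 / MTBF; FIT = λ × 1e9 = 1e9 / MTBF
λ = 1 / 149242 ≈ 6.701e-06 failures/hour
FIT = 1e9 / 149242 ≈ 6701 failures per 1e9 hours (nearest whole number)

λ = 6.701e-06 /h, FIT = 6701


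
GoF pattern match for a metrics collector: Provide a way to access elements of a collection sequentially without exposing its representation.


This matches the Iterator pattern

Iterator


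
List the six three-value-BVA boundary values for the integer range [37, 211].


Range: [37, 211]
Boundaries: just below min, min, min+1, max-1, max, just above max
Values: [36, 37, 38, 210, 211, 212]

[36, 37, 38, 210, 211, 212]


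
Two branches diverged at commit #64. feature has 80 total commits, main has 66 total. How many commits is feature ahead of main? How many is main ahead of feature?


Common ancestor: commit #64
feature commits after divergence: 80 - 64 = 16
main commits after divergence: 66 - 64 = 2
feature is 16 commits ahead of main
main is 2 commits ahead of feature

feature ahead: 16, main ahead: 2


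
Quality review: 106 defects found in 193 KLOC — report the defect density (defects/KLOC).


Defect density = defects / KLOC
Defect density = 106 / 193
Defect density = 0.549 defects/KLOC

0.549 defects/KLOC


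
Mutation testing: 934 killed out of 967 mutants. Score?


Mutation score = killed / total * 100
Mutation score = 934 / 967 * 100
Mutation score = 96.59%

96.59%


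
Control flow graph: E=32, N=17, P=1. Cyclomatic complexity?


Formula: V(G) = E - N + 2P
V(G) = 32 - 17 + 2*1
V(G) = 15 + 2
V(G) = 17

17


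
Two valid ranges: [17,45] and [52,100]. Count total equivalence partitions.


Valid ranges: [17,45] and [52,100]
Class 1: x < 17 — invalid
Class 2: 17 ≤ x ≤ 45 — valid
Class 3: 45 < x < 52 — invalid (gap between ranges)
Class 4: 52 ≤ x ≤ 100 — valid
Class 5: x > 100 — invalid
Total equivalence classes: 5

5 equivalence classes


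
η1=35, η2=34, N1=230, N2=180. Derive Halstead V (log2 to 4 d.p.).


Formula: V = N * log2(η), where N = N1 + N2 and η = η1 + η2
η = 35 + 34 = 69
N = 230 + 180 = 410
log2(69) ≈ 6.1085
V = 410 * 6.1085 = 2504.49

2504.49


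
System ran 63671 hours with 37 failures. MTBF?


Formula: MTBF = Total operating time / Number of failures
MTBF = 63671 / 37
MTBF = 1720.84 hours

1720.84 hours


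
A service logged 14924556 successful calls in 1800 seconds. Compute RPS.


Formula: throughput = requests / seconds
throughput = 14924556 / 1800
throughput = 8291.42 requests/second

8291.42 requests/second


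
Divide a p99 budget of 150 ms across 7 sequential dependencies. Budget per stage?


Formula: per_stage = total_budget / stages
per_stage = 150 / 7
per_stage = 21.43 ms

21.43 ms


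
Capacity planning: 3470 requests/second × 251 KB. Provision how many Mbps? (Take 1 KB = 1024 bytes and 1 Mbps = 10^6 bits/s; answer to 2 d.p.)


Formula: Mbps = payload_bytes * RPS * 8 / 1e6
Payload per request = 251 KB = 251 * 1024 = 257024 bytes
Total bytes/sec = 257024 * 3470 = 891873280
Total bits/sec = 891873280 * 8 = 7134986240
Mbps = 7134986240 / 1e6 = 7134.99

7134.99 Mbps


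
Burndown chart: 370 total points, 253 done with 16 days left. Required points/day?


Formula: Required rate = Remaining points / Days left
Remaining = 370 - 253 = 117 points
Required rate = 117 / 16 = 7.31 points/day

7.31 points/day


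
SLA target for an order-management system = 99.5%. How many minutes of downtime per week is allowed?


Formula: allowed downtime = period * (100 - SLA) / 100
Period (week) = 10080 minutes
Unavailability fraction = (100 - 99.5) / 100
Allowed downtime = 10080 * (100 - 99.5) / 100
Allowed downtime = 50.4 minutes

50.4 minutes


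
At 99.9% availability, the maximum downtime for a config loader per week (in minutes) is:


Formula: allowed downtime = period * (100 - SLA) / 100
Period (week) = 10080 minutes
Unavailability fraction = (100 - 99.9) / 100
Allowed downtime = 10080 * (100 - 99.9) / 100
Allowed downtime = 10.08 minutes

10.08 minutes
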